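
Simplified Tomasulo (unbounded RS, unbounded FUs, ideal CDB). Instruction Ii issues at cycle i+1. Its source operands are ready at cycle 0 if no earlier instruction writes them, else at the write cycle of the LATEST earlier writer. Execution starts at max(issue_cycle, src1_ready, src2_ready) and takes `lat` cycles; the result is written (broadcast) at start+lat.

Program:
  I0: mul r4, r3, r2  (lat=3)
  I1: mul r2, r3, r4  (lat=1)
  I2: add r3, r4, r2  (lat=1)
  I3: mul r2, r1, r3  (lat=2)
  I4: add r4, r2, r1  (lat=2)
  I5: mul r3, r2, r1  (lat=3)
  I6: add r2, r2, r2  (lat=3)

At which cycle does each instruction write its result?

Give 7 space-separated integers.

Answer: 4 5 6 8 10 11 11

Derivation:
I0 mul r4: issue@1 deps=(None,None) exec_start@1 write@4
I1 mul r2: issue@2 deps=(None,0) exec_start@4 write@5
I2 add r3: issue@3 deps=(0,1) exec_start@5 write@6
I3 mul r2: issue@4 deps=(None,2) exec_start@6 write@8
I4 add r4: issue@5 deps=(3,None) exec_start@8 write@10
I5 mul r3: issue@6 deps=(3,None) exec_start@8 write@11
I6 add r2: issue@7 deps=(3,3) exec_start@8 write@11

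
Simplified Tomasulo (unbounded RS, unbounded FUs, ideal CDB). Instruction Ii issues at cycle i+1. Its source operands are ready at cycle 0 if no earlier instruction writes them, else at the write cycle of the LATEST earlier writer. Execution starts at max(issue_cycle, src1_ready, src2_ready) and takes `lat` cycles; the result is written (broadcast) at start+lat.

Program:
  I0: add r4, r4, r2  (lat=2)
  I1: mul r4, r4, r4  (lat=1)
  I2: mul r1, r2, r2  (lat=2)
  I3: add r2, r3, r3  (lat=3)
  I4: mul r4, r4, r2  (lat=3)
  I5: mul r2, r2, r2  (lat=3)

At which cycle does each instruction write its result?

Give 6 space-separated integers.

Answer: 3 4 5 7 10 10

Derivation:
I0 add r4: issue@1 deps=(None,None) exec_start@1 write@3
I1 mul r4: issue@2 deps=(0,0) exec_start@3 write@4
I2 mul r1: issue@3 deps=(None,None) exec_start@3 write@5
I3 add r2: issue@4 deps=(None,None) exec_start@4 write@7
I4 mul r4: issue@5 deps=(1,3) exec_start@7 write@10
I5 mul r2: issue@6 deps=(3,3) exec_start@7 write@10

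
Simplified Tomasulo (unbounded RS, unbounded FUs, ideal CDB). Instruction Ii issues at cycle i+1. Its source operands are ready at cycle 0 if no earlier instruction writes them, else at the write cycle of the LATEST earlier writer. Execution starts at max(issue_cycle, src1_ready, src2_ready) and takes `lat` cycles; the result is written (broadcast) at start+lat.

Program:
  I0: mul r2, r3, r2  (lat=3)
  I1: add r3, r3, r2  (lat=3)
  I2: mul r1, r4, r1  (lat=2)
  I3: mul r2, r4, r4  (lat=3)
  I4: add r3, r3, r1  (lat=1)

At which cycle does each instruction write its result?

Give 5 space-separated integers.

I0 mul r2: issue@1 deps=(None,None) exec_start@1 write@4
I1 add r3: issue@2 deps=(None,0) exec_start@4 write@7
I2 mul r1: issue@3 deps=(None,None) exec_start@3 write@5
I3 mul r2: issue@4 deps=(None,None) exec_start@4 write@7
I4 add r3: issue@5 deps=(1,2) exec_start@7 write@8

Answer: 4 7 5 7 8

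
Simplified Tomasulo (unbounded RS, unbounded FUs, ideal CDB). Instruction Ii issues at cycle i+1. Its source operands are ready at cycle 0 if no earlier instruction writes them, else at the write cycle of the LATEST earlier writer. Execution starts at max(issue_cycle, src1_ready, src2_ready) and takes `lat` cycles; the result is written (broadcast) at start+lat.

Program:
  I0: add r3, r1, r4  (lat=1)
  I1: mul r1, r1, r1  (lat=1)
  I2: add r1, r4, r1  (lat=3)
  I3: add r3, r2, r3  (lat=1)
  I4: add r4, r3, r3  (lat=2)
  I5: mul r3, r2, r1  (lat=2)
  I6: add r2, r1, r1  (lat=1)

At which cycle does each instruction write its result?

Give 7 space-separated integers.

Answer: 2 3 6 5 7 8 8

Derivation:
I0 add r3: issue@1 deps=(None,None) exec_start@1 write@2
I1 mul r1: issue@2 deps=(None,None) exec_start@2 write@3
I2 add r1: issue@3 deps=(None,1) exec_start@3 write@6
I3 add r3: issue@4 deps=(None,0) exec_start@4 write@5
I4 add r4: issue@5 deps=(3,3) exec_start@5 write@7
I5 mul r3: issue@6 deps=(None,2) exec_start@6 write@8
I6 add r2: issue@7 deps=(2,2) exec_start@7 write@8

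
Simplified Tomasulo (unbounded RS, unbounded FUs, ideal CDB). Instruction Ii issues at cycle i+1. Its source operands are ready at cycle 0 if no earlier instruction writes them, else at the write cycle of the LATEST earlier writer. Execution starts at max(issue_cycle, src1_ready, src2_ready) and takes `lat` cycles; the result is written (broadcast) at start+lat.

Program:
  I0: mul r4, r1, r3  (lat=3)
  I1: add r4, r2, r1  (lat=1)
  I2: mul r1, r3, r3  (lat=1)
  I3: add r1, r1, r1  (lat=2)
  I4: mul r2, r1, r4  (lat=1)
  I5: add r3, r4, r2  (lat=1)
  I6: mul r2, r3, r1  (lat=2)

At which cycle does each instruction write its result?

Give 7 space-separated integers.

I0 mul r4: issue@1 deps=(None,None) exec_start@1 write@4
I1 add r4: issue@2 deps=(None,None) exec_start@2 write@3
I2 mul r1: issue@3 deps=(None,None) exec_start@3 write@4
I3 add r1: issue@4 deps=(2,2) exec_start@4 write@6
I4 mul r2: issue@5 deps=(3,1) exec_start@6 write@7
I5 add r3: issue@6 deps=(1,4) exec_start@7 write@8
I6 mul r2: issue@7 deps=(5,3) exec_start@8 write@10

Answer: 4 3 4 6 7 8 10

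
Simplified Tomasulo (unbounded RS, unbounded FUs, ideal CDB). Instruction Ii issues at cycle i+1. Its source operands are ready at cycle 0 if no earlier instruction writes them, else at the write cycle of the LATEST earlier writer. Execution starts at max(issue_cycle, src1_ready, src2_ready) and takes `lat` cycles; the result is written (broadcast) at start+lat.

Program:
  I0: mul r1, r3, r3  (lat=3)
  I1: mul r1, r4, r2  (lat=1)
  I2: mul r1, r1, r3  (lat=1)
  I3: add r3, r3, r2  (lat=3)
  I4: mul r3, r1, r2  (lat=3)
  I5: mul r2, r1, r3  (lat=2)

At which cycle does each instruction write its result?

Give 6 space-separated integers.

I0 mul r1: issue@1 deps=(None,None) exec_start@1 write@4
I1 mul r1: issue@2 deps=(None,None) exec_start@2 write@3
I2 mul r1: issue@3 deps=(1,None) exec_start@3 write@4
I3 add r3: issue@4 deps=(None,None) exec_start@4 write@7
I4 mul r3: issue@5 deps=(2,None) exec_start@5 write@8
I5 mul r2: issue@6 deps=(2,4) exec_start@8 write@10

Answer: 4 3 4 7 8 10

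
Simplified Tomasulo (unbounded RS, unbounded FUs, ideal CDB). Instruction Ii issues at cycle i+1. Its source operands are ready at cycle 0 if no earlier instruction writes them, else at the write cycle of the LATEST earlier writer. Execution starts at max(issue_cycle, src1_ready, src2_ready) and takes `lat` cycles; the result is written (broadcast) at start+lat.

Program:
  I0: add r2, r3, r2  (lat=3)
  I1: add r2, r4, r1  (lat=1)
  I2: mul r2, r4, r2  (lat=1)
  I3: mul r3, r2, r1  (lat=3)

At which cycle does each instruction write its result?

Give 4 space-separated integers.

I0 add r2: issue@1 deps=(None,None) exec_start@1 write@4
I1 add r2: issue@2 deps=(None,None) exec_start@2 write@3
I2 mul r2: issue@3 deps=(None,1) exec_start@3 write@4
I3 mul r3: issue@4 deps=(2,None) exec_start@4 write@7

Answer: 4 3 4 7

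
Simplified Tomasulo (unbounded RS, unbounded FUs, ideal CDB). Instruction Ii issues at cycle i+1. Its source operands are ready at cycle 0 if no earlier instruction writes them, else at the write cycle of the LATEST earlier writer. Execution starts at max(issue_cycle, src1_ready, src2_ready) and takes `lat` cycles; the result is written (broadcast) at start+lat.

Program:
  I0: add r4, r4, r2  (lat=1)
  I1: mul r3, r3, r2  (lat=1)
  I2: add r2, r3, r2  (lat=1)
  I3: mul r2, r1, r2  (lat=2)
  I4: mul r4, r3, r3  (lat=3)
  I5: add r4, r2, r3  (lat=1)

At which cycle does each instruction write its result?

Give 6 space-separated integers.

I0 add r4: issue@1 deps=(None,None) exec_start@1 write@2
I1 mul r3: issue@2 deps=(None,None) exec_start@2 write@3
I2 add r2: issue@3 deps=(1,None) exec_start@3 write@4
I3 mul r2: issue@4 deps=(None,2) exec_start@4 write@6
I4 mul r4: issue@5 deps=(1,1) exec_start@5 write@8
I5 add r4: issue@6 deps=(3,1) exec_start@6 write@7

Answer: 2 3 4 6 8 7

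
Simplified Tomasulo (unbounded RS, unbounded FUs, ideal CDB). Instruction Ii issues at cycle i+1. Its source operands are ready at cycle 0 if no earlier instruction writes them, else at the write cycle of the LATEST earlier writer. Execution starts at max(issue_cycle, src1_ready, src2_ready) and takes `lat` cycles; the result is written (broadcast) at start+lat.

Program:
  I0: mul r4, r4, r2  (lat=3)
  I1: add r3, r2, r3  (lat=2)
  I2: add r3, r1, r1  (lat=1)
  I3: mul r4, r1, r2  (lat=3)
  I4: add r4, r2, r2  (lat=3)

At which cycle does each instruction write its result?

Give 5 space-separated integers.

I0 mul r4: issue@1 deps=(None,None) exec_start@1 write@4
I1 add r3: issue@2 deps=(None,None) exec_start@2 write@4
I2 add r3: issue@3 deps=(None,None) exec_start@3 write@4
I3 mul r4: issue@4 deps=(None,None) exec_start@4 write@7
I4 add r4: issue@5 deps=(None,None) exec_start@5 write@8

Answer: 4 4 4 7 8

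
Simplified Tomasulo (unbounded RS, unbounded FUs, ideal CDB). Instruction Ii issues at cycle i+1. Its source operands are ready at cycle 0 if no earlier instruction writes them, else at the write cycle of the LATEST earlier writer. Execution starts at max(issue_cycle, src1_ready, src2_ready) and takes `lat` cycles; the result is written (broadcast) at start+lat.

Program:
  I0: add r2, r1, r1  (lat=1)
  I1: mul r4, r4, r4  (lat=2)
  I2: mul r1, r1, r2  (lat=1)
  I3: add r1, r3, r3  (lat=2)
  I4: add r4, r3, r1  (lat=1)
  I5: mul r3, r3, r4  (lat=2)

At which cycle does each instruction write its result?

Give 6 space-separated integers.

I0 add r2: issue@1 deps=(None,None) exec_start@1 write@2
I1 mul r4: issue@2 deps=(None,None) exec_start@2 write@4
I2 mul r1: issue@3 deps=(None,0) exec_start@3 write@4
I3 add r1: issue@4 deps=(None,None) exec_start@4 write@6
I4 add r4: issue@5 deps=(None,3) exec_start@6 write@7
I5 mul r3: issue@6 deps=(None,4) exec_start@7 write@9

Answer: 2 4 4 6 7 9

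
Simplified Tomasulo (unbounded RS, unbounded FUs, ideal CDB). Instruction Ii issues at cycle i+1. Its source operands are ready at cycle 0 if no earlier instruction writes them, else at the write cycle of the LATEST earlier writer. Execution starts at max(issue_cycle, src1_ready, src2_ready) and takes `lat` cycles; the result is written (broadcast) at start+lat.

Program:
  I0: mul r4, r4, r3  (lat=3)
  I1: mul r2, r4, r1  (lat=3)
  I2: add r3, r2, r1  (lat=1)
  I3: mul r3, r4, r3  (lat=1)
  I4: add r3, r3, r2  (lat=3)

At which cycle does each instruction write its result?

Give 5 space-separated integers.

Answer: 4 7 8 9 12

Derivation:
I0 mul r4: issue@1 deps=(None,None) exec_start@1 write@4
I1 mul r2: issue@2 deps=(0,None) exec_start@4 write@7
I2 add r3: issue@3 deps=(1,None) exec_start@7 write@8
I3 mul r3: issue@4 deps=(0,2) exec_start@8 write@9
I4 add r3: issue@5 deps=(3,1) exec_start@9 write@12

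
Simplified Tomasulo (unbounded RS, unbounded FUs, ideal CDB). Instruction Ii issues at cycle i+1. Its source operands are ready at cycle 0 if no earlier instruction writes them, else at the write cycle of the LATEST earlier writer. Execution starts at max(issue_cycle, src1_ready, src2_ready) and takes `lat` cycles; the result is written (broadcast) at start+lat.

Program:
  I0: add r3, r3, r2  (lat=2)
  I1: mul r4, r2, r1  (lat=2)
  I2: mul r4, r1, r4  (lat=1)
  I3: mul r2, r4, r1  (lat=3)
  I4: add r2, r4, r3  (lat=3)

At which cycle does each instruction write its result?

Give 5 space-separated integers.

I0 add r3: issue@1 deps=(None,None) exec_start@1 write@3
I1 mul r4: issue@2 deps=(None,None) exec_start@2 write@4
I2 mul r4: issue@3 deps=(None,1) exec_start@4 write@5
I3 mul r2: issue@4 deps=(2,None) exec_start@5 write@8
I4 add r2: issue@5 deps=(2,0) exec_start@5 write@8

Answer: 3 4 5 8 8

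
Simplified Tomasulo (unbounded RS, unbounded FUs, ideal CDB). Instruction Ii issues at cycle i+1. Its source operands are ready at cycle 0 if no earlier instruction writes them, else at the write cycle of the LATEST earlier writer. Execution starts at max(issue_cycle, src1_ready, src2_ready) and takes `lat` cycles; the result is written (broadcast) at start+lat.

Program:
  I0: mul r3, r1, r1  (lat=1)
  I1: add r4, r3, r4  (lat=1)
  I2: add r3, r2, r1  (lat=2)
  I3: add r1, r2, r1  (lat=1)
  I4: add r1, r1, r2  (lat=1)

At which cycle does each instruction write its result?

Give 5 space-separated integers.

Answer: 2 3 5 5 6

Derivation:
I0 mul r3: issue@1 deps=(None,None) exec_start@1 write@2
I1 add r4: issue@2 deps=(0,None) exec_start@2 write@3
I2 add r3: issue@3 deps=(None,None) exec_start@3 write@5
I3 add r1: issue@4 deps=(None,None) exec_start@4 write@5
I4 add r1: issue@5 deps=(3,None) exec_start@5 write@6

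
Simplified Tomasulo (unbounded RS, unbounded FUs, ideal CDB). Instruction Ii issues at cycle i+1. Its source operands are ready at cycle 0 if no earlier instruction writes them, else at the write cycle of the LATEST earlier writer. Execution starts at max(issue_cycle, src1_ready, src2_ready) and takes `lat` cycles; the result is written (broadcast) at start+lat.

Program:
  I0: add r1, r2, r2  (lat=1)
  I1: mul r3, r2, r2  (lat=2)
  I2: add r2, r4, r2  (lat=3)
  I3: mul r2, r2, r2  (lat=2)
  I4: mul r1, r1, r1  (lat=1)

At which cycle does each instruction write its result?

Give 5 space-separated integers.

I0 add r1: issue@1 deps=(None,None) exec_start@1 write@2
I1 mul r3: issue@2 deps=(None,None) exec_start@2 write@4
I2 add r2: issue@3 deps=(None,None) exec_start@3 write@6
I3 mul r2: issue@4 deps=(2,2) exec_start@6 write@8
I4 mul r1: issue@5 deps=(0,0) exec_start@5 write@6

Answer: 2 4 6 8 6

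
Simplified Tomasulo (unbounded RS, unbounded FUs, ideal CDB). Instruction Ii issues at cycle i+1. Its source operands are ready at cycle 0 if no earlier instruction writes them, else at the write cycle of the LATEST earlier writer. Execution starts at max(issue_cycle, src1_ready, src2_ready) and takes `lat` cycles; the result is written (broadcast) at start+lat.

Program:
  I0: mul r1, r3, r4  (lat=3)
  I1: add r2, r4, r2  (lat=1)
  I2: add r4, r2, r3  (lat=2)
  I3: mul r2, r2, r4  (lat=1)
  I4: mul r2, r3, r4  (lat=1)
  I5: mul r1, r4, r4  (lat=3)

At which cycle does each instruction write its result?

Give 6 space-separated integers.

Answer: 4 3 5 6 6 9

Derivation:
I0 mul r1: issue@1 deps=(None,None) exec_start@1 write@4
I1 add r2: issue@2 deps=(None,None) exec_start@2 write@3
I2 add r4: issue@3 deps=(1,None) exec_start@3 write@5
I3 mul r2: issue@4 deps=(1,2) exec_start@5 write@6
I4 mul r2: issue@5 deps=(None,2) exec_start@5 write@6
I5 mul r1: issue@6 deps=(2,2) exec_start@6 write@9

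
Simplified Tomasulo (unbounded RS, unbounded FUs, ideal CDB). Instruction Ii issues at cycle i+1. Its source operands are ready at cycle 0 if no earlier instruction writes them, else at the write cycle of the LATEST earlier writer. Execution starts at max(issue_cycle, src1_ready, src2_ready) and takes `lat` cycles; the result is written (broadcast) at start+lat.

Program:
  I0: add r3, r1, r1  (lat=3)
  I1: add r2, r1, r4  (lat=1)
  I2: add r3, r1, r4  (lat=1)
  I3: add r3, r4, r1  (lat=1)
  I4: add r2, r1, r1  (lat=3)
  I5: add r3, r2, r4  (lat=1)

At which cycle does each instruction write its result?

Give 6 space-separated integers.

I0 add r3: issue@1 deps=(None,None) exec_start@1 write@4
I1 add r2: issue@2 deps=(None,None) exec_start@2 write@3
I2 add r3: issue@3 deps=(None,None) exec_start@3 write@4
I3 add r3: issue@4 deps=(None,None) exec_start@4 write@5
I4 add r2: issue@5 deps=(None,None) exec_start@5 write@8
I5 add r3: issue@6 deps=(4,None) exec_start@8 write@9

Answer: 4 3 4 5 8 9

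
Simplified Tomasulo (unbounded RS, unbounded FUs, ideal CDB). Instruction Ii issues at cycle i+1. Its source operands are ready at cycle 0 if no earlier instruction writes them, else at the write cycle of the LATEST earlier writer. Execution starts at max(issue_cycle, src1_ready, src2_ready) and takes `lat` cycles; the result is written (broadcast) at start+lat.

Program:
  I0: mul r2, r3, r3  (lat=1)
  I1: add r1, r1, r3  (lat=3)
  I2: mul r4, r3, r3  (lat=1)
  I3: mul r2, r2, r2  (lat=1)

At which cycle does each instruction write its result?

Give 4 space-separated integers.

Answer: 2 5 4 5

Derivation:
I0 mul r2: issue@1 deps=(None,None) exec_start@1 write@2
I1 add r1: issue@2 deps=(None,None) exec_start@2 write@5
I2 mul r4: issue@3 deps=(None,None) exec_start@3 write@4
I3 mul r2: issue@4 deps=(0,0) exec_start@4 write@5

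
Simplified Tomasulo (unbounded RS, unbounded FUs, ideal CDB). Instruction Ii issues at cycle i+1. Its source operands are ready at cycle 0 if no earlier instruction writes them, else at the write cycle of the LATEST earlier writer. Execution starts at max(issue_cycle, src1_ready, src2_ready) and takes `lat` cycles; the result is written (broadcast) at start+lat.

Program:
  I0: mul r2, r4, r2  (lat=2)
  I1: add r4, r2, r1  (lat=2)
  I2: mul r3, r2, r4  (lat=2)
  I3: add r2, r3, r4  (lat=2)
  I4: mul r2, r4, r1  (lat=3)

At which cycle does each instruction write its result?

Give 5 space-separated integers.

Answer: 3 5 7 9 8

Derivation:
I0 mul r2: issue@1 deps=(None,None) exec_start@1 write@3
I1 add r4: issue@2 deps=(0,None) exec_start@3 write@5
I2 mul r3: issue@3 deps=(0,1) exec_start@5 write@7
I3 add r2: issue@4 deps=(2,1) exec_start@7 write@9
I4 mul r2: issue@5 deps=(1,None) exec_start@5 write@8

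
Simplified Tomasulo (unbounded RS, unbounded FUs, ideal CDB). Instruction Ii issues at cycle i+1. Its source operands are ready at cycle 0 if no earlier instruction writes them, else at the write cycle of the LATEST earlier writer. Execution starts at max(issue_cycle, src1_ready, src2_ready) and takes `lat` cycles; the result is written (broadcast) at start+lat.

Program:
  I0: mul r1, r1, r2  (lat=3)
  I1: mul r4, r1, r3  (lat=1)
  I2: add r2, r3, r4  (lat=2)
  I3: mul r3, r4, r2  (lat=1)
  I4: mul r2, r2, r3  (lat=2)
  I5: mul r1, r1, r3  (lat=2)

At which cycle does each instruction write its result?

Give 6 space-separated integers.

I0 mul r1: issue@1 deps=(None,None) exec_start@1 write@4
I1 mul r4: issue@2 deps=(0,None) exec_start@4 write@5
I2 add r2: issue@3 deps=(None,1) exec_start@5 write@7
I3 mul r3: issue@4 deps=(1,2) exec_start@7 write@8
I4 mul r2: issue@5 deps=(2,3) exec_start@8 write@10
I5 mul r1: issue@6 deps=(0,3) exec_start@8 write@10

Answer: 4 5 7 8 10 10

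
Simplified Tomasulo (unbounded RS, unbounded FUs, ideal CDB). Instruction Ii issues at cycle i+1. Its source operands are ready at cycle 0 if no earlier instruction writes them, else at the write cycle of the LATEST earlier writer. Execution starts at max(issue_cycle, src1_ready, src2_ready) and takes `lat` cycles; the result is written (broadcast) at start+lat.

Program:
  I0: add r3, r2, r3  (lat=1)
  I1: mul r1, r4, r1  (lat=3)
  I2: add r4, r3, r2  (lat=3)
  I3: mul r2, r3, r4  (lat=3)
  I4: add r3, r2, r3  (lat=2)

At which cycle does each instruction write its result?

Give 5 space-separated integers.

Answer: 2 5 6 9 11

Derivation:
I0 add r3: issue@1 deps=(None,None) exec_start@1 write@2
I1 mul r1: issue@2 deps=(None,None) exec_start@2 write@5
I2 add r4: issue@3 deps=(0,None) exec_start@3 write@6
I3 mul r2: issue@4 deps=(0,2) exec_start@6 write@9
I4 add r3: issue@5 deps=(3,0) exec_start@9 write@11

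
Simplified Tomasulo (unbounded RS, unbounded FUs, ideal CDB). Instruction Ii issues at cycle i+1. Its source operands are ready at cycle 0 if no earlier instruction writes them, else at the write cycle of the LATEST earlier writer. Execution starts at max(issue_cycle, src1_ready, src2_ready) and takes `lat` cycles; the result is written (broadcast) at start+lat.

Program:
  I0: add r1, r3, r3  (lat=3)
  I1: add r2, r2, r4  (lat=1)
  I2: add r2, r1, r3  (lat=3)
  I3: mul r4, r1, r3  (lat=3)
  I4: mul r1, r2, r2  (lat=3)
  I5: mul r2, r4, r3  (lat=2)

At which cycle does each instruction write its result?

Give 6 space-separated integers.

Answer: 4 3 7 7 10 9

Derivation:
I0 add r1: issue@1 deps=(None,None) exec_start@1 write@4
I1 add r2: issue@2 deps=(None,None) exec_start@2 write@3
I2 add r2: issue@3 deps=(0,None) exec_start@4 write@7
I3 mul r4: issue@4 deps=(0,None) exec_start@4 write@7
I4 mul r1: issue@5 deps=(2,2) exec_start@7 write@10
I5 mul r2: issue@6 deps=(3,None) exec_start@7 write@9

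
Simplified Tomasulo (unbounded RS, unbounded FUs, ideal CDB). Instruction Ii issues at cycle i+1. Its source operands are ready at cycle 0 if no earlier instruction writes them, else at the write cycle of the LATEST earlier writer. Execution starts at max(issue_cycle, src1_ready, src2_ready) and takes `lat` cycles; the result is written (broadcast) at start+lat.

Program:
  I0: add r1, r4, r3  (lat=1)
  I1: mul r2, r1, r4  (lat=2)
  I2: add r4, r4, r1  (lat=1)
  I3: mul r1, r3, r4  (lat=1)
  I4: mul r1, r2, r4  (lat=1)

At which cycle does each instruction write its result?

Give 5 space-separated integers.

I0 add r1: issue@1 deps=(None,None) exec_start@1 write@2
I1 mul r2: issue@2 deps=(0,None) exec_start@2 write@4
I2 add r4: issue@3 deps=(None,0) exec_start@3 write@4
I3 mul r1: issue@4 deps=(None,2) exec_start@4 write@5
I4 mul r1: issue@5 deps=(1,2) exec_start@5 write@6

Answer: 2 4 4 5 6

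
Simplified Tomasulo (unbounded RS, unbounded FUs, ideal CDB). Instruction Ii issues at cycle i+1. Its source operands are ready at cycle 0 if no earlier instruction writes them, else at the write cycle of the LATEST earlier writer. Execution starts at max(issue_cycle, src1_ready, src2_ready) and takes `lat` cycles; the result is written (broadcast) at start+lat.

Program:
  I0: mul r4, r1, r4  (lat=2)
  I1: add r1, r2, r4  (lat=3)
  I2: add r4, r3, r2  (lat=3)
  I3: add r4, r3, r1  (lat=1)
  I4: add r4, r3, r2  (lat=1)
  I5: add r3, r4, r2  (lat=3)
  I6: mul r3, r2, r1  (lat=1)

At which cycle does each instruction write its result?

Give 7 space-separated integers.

I0 mul r4: issue@1 deps=(None,None) exec_start@1 write@3
I1 add r1: issue@2 deps=(None,0) exec_start@3 write@6
I2 add r4: issue@3 deps=(None,None) exec_start@3 write@6
I3 add r4: issue@4 deps=(None,1) exec_start@6 write@7
I4 add r4: issue@5 deps=(None,None) exec_start@5 write@6
I5 add r3: issue@6 deps=(4,None) exec_start@6 write@9
I6 mul r3: issue@7 deps=(None,1) exec_start@7 write@8

Answer: 3 6 6 7 6 9 8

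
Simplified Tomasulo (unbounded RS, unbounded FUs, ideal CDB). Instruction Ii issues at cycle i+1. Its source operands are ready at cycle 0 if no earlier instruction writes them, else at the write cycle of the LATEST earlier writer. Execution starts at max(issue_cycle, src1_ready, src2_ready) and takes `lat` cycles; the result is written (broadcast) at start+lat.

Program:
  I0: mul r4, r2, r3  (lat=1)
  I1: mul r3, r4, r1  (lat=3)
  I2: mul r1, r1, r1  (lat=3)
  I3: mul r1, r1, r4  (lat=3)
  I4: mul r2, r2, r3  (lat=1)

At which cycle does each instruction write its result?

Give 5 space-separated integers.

Answer: 2 5 6 9 6

Derivation:
I0 mul r4: issue@1 deps=(None,None) exec_start@1 write@2
I1 mul r3: issue@2 deps=(0,None) exec_start@2 write@5
I2 mul r1: issue@3 deps=(None,None) exec_start@3 write@6
I3 mul r1: issue@4 deps=(2,0) exec_start@6 write@9
I4 mul r2: issue@5 deps=(None,1) exec_start@5 write@6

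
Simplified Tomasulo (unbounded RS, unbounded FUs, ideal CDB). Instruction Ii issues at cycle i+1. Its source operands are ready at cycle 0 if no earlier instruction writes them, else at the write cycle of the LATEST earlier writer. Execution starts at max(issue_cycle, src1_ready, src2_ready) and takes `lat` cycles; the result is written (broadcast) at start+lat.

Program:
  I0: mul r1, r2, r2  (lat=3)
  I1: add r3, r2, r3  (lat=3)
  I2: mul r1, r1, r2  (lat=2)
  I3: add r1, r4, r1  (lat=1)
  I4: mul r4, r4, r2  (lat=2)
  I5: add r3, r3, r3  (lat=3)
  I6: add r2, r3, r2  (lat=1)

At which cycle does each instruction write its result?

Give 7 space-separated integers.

Answer: 4 5 6 7 7 9 10

Derivation:
I0 mul r1: issue@1 deps=(None,None) exec_start@1 write@4
I1 add r3: issue@2 deps=(None,None) exec_start@2 write@5
I2 mul r1: issue@3 deps=(0,None) exec_start@4 write@6
I3 add r1: issue@4 deps=(None,2) exec_start@6 write@7
I4 mul r4: issue@5 deps=(None,None) exec_start@5 write@7
I5 add r3: issue@6 deps=(1,1) exec_start@6 write@9
I6 add r2: issue@7 deps=(5,None) exec_start@9 write@10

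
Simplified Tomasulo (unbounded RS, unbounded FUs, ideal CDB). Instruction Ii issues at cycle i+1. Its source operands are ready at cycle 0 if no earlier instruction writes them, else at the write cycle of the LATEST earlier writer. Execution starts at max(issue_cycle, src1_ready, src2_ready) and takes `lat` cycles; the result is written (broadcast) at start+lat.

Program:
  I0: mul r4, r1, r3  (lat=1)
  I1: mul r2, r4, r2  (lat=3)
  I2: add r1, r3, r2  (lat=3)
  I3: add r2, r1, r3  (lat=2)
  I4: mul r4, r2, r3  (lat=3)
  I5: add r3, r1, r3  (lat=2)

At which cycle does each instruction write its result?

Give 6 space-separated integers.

Answer: 2 5 8 10 13 10

Derivation:
I0 mul r4: issue@1 deps=(None,None) exec_start@1 write@2
I1 mul r2: issue@2 deps=(0,None) exec_start@2 write@5
I2 add r1: issue@3 deps=(None,1) exec_start@5 write@8
I3 add r2: issue@4 deps=(2,None) exec_start@8 write@10
I4 mul r4: issue@5 deps=(3,None) exec_start@10 write@13
I5 add r3: issue@6 deps=(2,None) exec_start@8 write@10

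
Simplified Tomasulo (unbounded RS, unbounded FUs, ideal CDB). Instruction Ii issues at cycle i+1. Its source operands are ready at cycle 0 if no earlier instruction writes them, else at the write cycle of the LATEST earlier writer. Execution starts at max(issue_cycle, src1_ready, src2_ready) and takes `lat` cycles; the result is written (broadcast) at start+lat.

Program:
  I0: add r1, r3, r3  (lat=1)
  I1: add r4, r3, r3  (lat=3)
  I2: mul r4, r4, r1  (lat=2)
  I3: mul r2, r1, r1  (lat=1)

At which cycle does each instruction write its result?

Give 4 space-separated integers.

Answer: 2 5 7 5

Derivation:
I0 add r1: issue@1 deps=(None,None) exec_start@1 write@2
I1 add r4: issue@2 deps=(None,None) exec_start@2 write@5
I2 mul r4: issue@3 deps=(1,0) exec_start@5 write@7
I3 mul r2: issue@4 deps=(0,0) exec_start@4 write@5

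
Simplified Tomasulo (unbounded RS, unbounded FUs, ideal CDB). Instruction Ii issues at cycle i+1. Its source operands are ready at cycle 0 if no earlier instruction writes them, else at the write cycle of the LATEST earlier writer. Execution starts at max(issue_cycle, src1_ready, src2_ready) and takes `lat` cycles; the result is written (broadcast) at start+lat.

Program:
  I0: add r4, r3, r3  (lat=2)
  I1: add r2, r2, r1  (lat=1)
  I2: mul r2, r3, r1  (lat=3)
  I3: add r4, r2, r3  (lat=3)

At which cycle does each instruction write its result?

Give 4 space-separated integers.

Answer: 3 3 6 9

Derivation:
I0 add r4: issue@1 deps=(None,None) exec_start@1 write@3
I1 add r2: issue@2 deps=(None,None) exec_start@2 write@3
I2 mul r2: issue@3 deps=(None,None) exec_start@3 write@6
I3 add r4: issue@4 deps=(2,None) exec_start@6 write@9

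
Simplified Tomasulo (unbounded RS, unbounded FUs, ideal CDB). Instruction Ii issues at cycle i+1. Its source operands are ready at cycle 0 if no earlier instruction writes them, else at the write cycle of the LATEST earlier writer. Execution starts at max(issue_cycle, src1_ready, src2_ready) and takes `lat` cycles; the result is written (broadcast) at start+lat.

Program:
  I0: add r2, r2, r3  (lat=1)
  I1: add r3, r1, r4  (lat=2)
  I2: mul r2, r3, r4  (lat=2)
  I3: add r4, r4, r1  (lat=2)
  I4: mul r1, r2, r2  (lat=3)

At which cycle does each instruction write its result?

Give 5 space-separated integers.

Answer: 2 4 6 6 9

Derivation:
I0 add r2: issue@1 deps=(None,None) exec_start@1 write@2
I1 add r3: issue@2 deps=(None,None) exec_start@2 write@4
I2 mul r2: issue@3 deps=(1,None) exec_start@4 write@6
I3 add r4: issue@4 deps=(None,None) exec_start@4 write@6
I4 mul r1: issue@5 deps=(2,2) exec_start@6 write@9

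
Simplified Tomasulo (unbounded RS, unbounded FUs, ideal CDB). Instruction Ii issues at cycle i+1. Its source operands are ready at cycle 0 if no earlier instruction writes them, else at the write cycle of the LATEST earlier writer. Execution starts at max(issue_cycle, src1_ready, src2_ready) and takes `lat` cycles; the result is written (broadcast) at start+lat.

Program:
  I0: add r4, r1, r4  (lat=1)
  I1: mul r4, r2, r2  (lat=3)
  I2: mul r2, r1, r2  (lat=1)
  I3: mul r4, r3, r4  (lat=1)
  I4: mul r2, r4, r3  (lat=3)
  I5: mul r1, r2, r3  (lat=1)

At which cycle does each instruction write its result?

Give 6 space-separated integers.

I0 add r4: issue@1 deps=(None,None) exec_start@1 write@2
I1 mul r4: issue@2 deps=(None,None) exec_start@2 write@5
I2 mul r2: issue@3 deps=(None,None) exec_start@3 write@4
I3 mul r4: issue@4 deps=(None,1) exec_start@5 write@6
I4 mul r2: issue@5 deps=(3,None) exec_start@6 write@9
I5 mul r1: issue@6 deps=(4,None) exec_start@9 write@10

Answer: 2 5 4 6 9 10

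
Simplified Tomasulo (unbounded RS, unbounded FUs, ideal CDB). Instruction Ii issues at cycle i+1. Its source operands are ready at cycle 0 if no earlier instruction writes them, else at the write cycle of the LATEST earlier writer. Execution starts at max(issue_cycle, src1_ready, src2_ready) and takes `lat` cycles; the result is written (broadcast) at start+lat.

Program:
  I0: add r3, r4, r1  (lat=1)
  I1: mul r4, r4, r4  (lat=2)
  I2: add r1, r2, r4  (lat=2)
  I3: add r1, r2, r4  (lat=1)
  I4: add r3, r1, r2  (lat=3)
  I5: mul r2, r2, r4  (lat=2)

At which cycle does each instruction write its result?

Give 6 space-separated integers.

Answer: 2 4 6 5 8 8

Derivation:
I0 add r3: issue@1 deps=(None,None) exec_start@1 write@2
I1 mul r4: issue@2 deps=(None,None) exec_start@2 write@4
I2 add r1: issue@3 deps=(None,1) exec_start@4 write@6
I3 add r1: issue@4 deps=(None,1) exec_start@4 write@5
I4 add r3: issue@5 deps=(3,None) exec_start@5 write@8
I5 mul r2: issue@6 deps=(None,1) exec_start@6 write@8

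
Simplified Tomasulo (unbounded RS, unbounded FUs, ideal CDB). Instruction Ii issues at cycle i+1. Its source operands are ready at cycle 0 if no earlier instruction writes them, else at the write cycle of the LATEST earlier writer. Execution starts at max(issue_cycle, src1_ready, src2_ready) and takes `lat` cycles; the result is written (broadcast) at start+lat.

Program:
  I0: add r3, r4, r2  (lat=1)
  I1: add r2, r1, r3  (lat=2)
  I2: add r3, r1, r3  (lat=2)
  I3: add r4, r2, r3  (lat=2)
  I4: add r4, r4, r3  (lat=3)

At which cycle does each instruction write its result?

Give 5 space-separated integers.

Answer: 2 4 5 7 10

Derivation:
I0 add r3: issue@1 deps=(None,None) exec_start@1 write@2
I1 add r2: issue@2 deps=(None,0) exec_start@2 write@4
I2 add r3: issue@3 deps=(None,0) exec_start@3 write@5
I3 add r4: issue@4 deps=(1,2) exec_start@5 write@7
I4 add r4: issue@5 deps=(3,2) exec_start@7 write@10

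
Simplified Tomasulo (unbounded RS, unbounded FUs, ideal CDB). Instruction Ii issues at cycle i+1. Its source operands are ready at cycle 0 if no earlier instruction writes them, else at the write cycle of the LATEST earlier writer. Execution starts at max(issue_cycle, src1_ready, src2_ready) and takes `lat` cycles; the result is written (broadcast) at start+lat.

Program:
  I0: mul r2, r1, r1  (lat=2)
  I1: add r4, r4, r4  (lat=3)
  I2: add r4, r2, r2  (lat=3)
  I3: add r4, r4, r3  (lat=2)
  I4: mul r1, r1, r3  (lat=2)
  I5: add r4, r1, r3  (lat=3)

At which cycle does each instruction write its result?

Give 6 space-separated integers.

I0 mul r2: issue@1 deps=(None,None) exec_start@1 write@3
I1 add r4: issue@2 deps=(None,None) exec_start@2 write@5
I2 add r4: issue@3 deps=(0,0) exec_start@3 write@6
I3 add r4: issue@4 deps=(2,None) exec_start@6 write@8
I4 mul r1: issue@5 deps=(None,None) exec_start@5 write@7
I5 add r4: issue@6 deps=(4,None) exec_start@7 write@10

Answer: 3 5 6 8 7 10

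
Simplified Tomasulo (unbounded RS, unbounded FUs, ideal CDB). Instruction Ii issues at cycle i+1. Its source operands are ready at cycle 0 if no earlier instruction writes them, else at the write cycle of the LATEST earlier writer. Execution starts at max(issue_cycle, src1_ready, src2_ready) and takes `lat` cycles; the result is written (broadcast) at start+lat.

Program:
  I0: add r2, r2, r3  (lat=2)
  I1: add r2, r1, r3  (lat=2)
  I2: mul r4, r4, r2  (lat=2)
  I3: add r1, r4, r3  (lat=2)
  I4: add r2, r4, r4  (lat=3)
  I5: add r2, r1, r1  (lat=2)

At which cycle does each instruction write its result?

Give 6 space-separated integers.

Answer: 3 4 6 8 9 10

Derivation:
I0 add r2: issue@1 deps=(None,None) exec_start@1 write@3
I1 add r2: issue@2 deps=(None,None) exec_start@2 write@4
I2 mul r4: issue@3 deps=(None,1) exec_start@4 write@6
I3 add r1: issue@4 deps=(2,None) exec_start@6 write@8
I4 add r2: issue@5 deps=(2,2) exec_start@6 write@9
I5 add r2: issue@6 deps=(3,3) exec_start@8 write@10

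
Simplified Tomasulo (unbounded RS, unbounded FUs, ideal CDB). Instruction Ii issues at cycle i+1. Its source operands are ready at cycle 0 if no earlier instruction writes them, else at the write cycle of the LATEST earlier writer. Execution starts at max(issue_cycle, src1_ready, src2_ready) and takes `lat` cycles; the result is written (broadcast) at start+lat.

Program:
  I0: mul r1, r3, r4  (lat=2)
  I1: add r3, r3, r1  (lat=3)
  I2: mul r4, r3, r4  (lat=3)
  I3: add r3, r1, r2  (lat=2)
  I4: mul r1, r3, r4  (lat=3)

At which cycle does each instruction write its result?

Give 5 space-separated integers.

Answer: 3 6 9 6 12

Derivation:
I0 mul r1: issue@1 deps=(None,None) exec_start@1 write@3
I1 add r3: issue@2 deps=(None,0) exec_start@3 write@6
I2 mul r4: issue@3 deps=(1,None) exec_start@6 write@9
I3 add r3: issue@4 deps=(0,None) exec_start@4 write@6
I4 mul r1: issue@5 deps=(3,2) exec_start@9 write@12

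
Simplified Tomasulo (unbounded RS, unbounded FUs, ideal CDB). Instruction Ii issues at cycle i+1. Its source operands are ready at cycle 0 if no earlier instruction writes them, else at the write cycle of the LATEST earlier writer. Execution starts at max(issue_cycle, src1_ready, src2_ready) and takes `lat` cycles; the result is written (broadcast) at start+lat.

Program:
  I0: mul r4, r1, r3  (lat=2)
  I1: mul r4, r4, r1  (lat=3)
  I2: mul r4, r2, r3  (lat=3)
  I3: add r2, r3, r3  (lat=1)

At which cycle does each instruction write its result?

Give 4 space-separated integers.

I0 mul r4: issue@1 deps=(None,None) exec_start@1 write@3
I1 mul r4: issue@2 deps=(0,None) exec_start@3 write@6
I2 mul r4: issue@3 deps=(None,None) exec_start@3 write@6
I3 add r2: issue@4 deps=(None,None) exec_start@4 write@5

Answer: 3 6 6 5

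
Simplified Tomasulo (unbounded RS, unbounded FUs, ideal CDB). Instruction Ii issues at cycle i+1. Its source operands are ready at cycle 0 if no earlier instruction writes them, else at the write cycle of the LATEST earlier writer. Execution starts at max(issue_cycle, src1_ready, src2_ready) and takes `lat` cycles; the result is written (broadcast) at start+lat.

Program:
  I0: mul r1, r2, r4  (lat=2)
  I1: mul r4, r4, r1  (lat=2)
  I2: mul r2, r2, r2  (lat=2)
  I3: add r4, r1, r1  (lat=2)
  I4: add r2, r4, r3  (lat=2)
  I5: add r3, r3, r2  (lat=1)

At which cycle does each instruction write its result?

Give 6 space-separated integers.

I0 mul r1: issue@1 deps=(None,None) exec_start@1 write@3
I1 mul r4: issue@2 deps=(None,0) exec_start@3 write@5
I2 mul r2: issue@3 deps=(None,None) exec_start@3 write@5
I3 add r4: issue@4 deps=(0,0) exec_start@4 write@6
I4 add r2: issue@5 deps=(3,None) exec_start@6 write@8
I5 add r3: issue@6 deps=(None,4) exec_start@8 write@9

Answer: 3 5 5 6 8 9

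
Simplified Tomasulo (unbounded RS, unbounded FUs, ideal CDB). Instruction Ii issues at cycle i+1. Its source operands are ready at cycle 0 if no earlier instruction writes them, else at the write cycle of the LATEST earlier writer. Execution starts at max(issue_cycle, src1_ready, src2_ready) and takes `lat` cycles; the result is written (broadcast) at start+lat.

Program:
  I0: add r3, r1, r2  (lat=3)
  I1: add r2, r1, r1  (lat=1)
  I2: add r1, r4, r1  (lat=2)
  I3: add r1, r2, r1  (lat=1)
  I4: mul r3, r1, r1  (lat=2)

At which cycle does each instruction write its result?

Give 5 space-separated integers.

I0 add r3: issue@1 deps=(None,None) exec_start@1 write@4
I1 add r2: issue@2 deps=(None,None) exec_start@2 write@3
I2 add r1: issue@3 deps=(None,None) exec_start@3 write@5
I3 add r1: issue@4 deps=(1,2) exec_start@5 write@6
I4 mul r3: issue@5 deps=(3,3) exec_start@6 write@8

Answer: 4 3 5 6 8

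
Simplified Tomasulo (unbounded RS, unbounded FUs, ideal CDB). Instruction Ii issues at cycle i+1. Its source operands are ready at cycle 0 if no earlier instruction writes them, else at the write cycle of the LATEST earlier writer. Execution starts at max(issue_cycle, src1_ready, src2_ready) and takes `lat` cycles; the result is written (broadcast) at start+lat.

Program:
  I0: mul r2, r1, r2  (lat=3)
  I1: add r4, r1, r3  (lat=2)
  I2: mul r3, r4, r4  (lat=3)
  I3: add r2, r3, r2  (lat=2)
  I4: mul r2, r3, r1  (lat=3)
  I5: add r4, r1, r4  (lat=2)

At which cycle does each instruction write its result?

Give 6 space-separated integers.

Answer: 4 4 7 9 10 8

Derivation:
I0 mul r2: issue@1 deps=(None,None) exec_start@1 write@4
I1 add r4: issue@2 deps=(None,None) exec_start@2 write@4
I2 mul r3: issue@3 deps=(1,1) exec_start@4 write@7
I3 add r2: issue@4 deps=(2,0) exec_start@7 write@9
I4 mul r2: issue@5 deps=(2,None) exec_start@7 write@10
I5 add r4: issue@6 deps=(None,1) exec_start@6 write@8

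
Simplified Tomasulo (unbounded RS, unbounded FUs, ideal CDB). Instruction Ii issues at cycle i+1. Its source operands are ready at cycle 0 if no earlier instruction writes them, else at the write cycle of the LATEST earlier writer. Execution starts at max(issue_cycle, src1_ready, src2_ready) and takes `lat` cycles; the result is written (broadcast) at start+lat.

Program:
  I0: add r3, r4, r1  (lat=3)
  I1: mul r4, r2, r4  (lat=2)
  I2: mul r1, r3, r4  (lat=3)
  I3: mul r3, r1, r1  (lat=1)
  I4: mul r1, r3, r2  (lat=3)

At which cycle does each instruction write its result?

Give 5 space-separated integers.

Answer: 4 4 7 8 11

Derivation:
I0 add r3: issue@1 deps=(None,None) exec_start@1 write@4
I1 mul r4: issue@2 deps=(None,None) exec_start@2 write@4
I2 mul r1: issue@3 deps=(0,1) exec_start@4 write@7
I3 mul r3: issue@4 deps=(2,2) exec_start@7 write@8
I4 mul r1: issue@5 deps=(3,None) exec_start@8 write@11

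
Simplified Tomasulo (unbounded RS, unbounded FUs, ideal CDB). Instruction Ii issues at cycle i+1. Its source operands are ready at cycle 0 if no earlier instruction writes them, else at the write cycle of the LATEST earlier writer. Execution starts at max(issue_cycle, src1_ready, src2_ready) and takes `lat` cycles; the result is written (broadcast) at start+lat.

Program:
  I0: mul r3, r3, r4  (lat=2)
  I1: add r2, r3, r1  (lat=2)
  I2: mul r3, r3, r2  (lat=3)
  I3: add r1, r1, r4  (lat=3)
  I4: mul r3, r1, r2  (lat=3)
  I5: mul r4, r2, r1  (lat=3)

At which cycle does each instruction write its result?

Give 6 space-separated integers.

Answer: 3 5 8 7 10 10

Derivation:
I0 mul r3: issue@1 deps=(None,None) exec_start@1 write@3
I1 add r2: issue@2 deps=(0,None) exec_start@3 write@5
I2 mul r3: issue@3 deps=(0,1) exec_start@5 write@8
I3 add r1: issue@4 deps=(None,None) exec_start@4 write@7
I4 mul r3: issue@5 deps=(3,1) exec_start@7 write@10
I5 mul r4: issue@6 deps=(1,3) exec_start@7 write@10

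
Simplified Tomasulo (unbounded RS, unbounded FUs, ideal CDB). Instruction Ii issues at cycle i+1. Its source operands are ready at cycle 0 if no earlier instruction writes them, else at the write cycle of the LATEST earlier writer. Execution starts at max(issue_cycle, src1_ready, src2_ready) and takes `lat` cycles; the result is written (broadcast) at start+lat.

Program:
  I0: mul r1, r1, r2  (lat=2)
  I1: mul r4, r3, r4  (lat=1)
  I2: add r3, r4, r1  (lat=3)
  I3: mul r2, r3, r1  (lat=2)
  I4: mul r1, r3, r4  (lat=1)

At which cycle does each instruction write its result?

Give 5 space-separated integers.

I0 mul r1: issue@1 deps=(None,None) exec_start@1 write@3
I1 mul r4: issue@2 deps=(None,None) exec_start@2 write@3
I2 add r3: issue@3 deps=(1,0) exec_start@3 write@6
I3 mul r2: issue@4 deps=(2,0) exec_start@6 write@8
I4 mul r1: issue@5 deps=(2,1) exec_start@6 write@7

Answer: 3 3 6 8 7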